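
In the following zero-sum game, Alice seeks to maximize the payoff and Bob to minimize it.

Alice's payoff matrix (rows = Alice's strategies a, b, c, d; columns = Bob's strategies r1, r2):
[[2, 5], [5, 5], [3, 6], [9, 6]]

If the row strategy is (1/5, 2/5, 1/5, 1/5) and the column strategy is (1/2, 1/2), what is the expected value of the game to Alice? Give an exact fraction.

51/10

Against (1/2, 1/2), each row's expected payoff is a: 7/2; b: 5; c: 9/2; d: 15/2.
Taking the (1/5, 2/5, 1/5, 1/5)-weighted average: (1/5)·(7/2) + (2/5)·(5) + (1/5)·(9/2) + (1/5)·(15/2) = 51/10.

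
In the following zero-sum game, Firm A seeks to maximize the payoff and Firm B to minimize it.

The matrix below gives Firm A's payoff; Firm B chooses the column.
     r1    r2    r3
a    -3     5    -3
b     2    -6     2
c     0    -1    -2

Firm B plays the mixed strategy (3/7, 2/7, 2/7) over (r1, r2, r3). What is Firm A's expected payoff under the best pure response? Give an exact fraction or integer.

-2/7

a: (-3)·(3/7) + (5)·(2/7) + (-3)·(2/7) = -5/7.
b: (2)·(3/7) + (-6)·(2/7) + (2)·(2/7) = -2/7.
c: (0)·(3/7) + (-1)·(2/7) + (-2)·(2/7) = -6/7.
The best pure response is b with expected payoff -2/7.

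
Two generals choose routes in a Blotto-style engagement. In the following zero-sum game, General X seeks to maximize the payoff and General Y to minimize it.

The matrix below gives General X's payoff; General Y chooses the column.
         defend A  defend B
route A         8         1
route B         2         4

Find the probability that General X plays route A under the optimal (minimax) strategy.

2/9

Row minima are 1 and 2, so General X's maximin is 2; column maxima are 8 and 4, so General Y's minimax is 4. These differ, so the equilibrium is in mixed strategies.
Let General X play route A with probability p. General Y is indifferent when 8p + 2(1−p) = p + 4(1−p), giving p = 2/9.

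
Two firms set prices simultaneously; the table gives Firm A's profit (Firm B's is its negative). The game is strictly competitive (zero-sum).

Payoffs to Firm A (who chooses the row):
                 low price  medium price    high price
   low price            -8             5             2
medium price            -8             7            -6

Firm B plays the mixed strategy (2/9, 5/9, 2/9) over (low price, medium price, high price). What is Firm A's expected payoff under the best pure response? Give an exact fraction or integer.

low price: (-8)·(2/9) + (5)·(5/9) + (2)·(2/9) = 13/9.
medium price: (-8)·(2/9) + (7)·(5/9) + (-6)·(2/9) = 7/9.
The best pure response is low price with expected payoff 13/9.

13/9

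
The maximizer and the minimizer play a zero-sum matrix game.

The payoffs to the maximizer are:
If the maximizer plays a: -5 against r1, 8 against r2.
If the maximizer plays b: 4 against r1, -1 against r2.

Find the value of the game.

Row minima are -5 and -1, so the maximizer's maximin is -1; column maxima are 4 and 8, so the minimizer's minimax is 4. These differ, so the equilibrium is in mixed strategies.
Let the maximizer play a with probability p. The minimizer is indifferent when −5p + 4(1−p) = 8p − (1−p), giving p = 5/18.
Let the minimizer play r1 with probability q. The maximizer is indifferent when −5q + 8(1−q) = 4q − (1−q), giving q = 1/2.
The value is -5·(1/2) + (8)·(1/2) = 3/2.

3/2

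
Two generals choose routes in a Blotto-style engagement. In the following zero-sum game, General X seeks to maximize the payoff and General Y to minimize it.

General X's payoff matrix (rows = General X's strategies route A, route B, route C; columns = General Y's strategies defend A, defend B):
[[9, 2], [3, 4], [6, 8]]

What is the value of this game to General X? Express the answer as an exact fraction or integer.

20/3

Row route B is strictly dominated by row route C, so General X never plays it.
The remaining 2×2 game on (route A, route C) × (defend A, defend B) has no saddle point. Let General X play route A with probability p; indifference gives 9p + 6(1−p) = 2p + 8(1−p), so p = 2/9.
Similarly General Y's optimal q on defend A is 2/3, and the value is 9·(2/3) + (2)·(1/3) = 20/3.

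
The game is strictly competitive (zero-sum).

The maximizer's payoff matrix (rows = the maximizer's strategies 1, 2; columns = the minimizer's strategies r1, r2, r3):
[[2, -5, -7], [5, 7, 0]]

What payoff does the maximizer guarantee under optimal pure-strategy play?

Row minima: -7, 0 → the maximizer's maximin is 0.
Column maxima: 5, 7, 0 → the minimizer's minimax is 0.
They coincide at (2, r3), so the value is 0.

0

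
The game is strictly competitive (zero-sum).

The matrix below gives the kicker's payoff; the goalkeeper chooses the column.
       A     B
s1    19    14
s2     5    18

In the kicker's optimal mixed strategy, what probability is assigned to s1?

13/18

Row minima are 14 and 5, so the kicker's maximin is 14; column maxima are 19 and 18, so the goalkeeper's minimax is 18. These differ, so the equilibrium is in mixed strategies.
Let the kicker play s1 with probability p. The goalkeeper is indifferent when 19p + 5(1−p) = 14p + 18(1−p), giving p = 13/18.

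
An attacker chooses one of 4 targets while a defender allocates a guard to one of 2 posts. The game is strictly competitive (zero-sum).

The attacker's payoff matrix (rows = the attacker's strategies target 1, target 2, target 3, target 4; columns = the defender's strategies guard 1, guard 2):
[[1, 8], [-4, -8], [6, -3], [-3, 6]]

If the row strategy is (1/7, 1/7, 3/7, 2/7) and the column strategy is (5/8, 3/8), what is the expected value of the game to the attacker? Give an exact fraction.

Against (5/8, 3/8), each row's expected payoff is target 1: 29/8; target 2: -11/2; target 3: 21/8; target 4: 3/8.
Taking the (1/7, 1/7, 3/7, 2/7)-weighted average: (1/7)·(29/8) + (1/7)·(-11/2) + (3/7)·(21/8) + (2/7)·(3/8) = 27/28.

27/28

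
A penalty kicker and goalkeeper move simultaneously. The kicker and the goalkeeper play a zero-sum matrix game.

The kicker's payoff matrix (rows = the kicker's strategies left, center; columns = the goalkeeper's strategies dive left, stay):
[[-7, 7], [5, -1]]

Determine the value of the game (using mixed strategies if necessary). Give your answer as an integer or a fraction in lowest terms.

7/5

Row minima are -7 and -1, so the kicker's maximin is -1; column maxima are 5 and 7, so the goalkeeper's minimax is 5. These differ, so the equilibrium is in mixed strategies.
Let the kicker play left with probability p. The goalkeeper is indifferent when −7p + 5(1−p) = 7p − (1−p), giving p = 3/10.
Let the goalkeeper play dive left with probability q. The kicker is indifferent when −7q + 7(1−q) = 5q − (1−q), giving q = 2/5.
The value is -7·(2/5) + (7)·(3/5) = 7/5.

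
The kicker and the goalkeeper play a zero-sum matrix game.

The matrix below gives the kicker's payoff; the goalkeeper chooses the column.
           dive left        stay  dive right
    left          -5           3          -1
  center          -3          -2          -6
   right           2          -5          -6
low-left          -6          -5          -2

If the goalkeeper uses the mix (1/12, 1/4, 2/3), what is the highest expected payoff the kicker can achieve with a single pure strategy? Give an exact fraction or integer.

left: (-5)·(1/12) + (3)·(1/4) + (-1)·(2/3) = -1/3.
center: (-3)·(1/12) + (-2)·(1/4) + (-6)·(2/3) = -19/4.
right: (2)·(1/12) + (-5)·(1/4) + (-6)·(2/3) = -61/12.
low-left: (-6)·(1/12) + (-5)·(1/4) + (-2)·(2/3) = -37/12.
The best pure response is left with expected payoff -1/3.

-1/3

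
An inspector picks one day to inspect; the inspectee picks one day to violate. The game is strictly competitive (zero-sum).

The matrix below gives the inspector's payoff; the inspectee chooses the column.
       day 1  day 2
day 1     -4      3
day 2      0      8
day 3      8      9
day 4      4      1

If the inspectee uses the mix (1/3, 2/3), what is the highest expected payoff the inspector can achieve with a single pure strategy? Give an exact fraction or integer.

26/3

day 1: (-4)·(1/3) + (3)·(2/3) = 2/3.
day 2: (0)·(1/3) + (8)·(2/3) = 16/3.
day 3: (8)·(1/3) + (9)·(2/3) = 26/3.
day 4: (4)·(1/3) + (1)·(2/3) = 2.
The best pure response is day 3 with expected payoff 26/3.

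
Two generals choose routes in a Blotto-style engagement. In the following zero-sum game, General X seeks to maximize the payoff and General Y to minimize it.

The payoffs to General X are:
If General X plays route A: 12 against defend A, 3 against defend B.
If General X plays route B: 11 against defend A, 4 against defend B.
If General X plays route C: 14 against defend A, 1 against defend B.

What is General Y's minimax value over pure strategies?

The worst case (largest entry) in each column is defend A: 14, defend B: 4.
The best (smallest) of these is 4.

4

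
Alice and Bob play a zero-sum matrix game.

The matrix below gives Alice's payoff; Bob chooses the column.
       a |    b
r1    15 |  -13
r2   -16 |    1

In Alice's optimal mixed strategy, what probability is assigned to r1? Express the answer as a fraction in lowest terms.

17/45

Row minima are -13 and -16, so Alice's maximin is -13; column maxima are 15 and 1, so Bob's minimax is 1. These differ, so the equilibrium is in mixed strategies.
Let Alice play r1 with probability p. Bob is indifferent when 15p − 16(1−p) = −13p + (1−p), giving p = 17/45.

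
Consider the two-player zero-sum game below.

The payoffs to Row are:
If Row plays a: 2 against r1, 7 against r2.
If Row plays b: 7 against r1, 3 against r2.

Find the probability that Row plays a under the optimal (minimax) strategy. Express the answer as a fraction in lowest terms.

4/9

Row minima are 2 and 3, so Row's maximin is 3; column maxima are 7 and 7, so Column's minimax is 7. These differ, so the equilibrium is in mixed strategies.
Let Row play a with probability p. Column is indifferent when 2p + 7(1−p) = 7p + 3(1−p), giving p = 4/9.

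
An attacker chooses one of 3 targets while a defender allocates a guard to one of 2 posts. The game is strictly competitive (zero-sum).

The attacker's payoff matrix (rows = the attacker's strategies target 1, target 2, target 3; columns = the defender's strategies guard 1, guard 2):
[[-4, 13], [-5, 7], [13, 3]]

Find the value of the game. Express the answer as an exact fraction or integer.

181/27

Row target 2 is strictly dominated by row target 1, so the attacker never plays it.
The remaining 2×2 game on (target 1, target 3) × (guard 1, guard 2) has no saddle point. Let the attacker play target 1 with probability p; indifference gives −4p + 13(1−p) = 13p + 3(1−p), so p = 10/27.
Similarly the defender's optimal q on guard 1 is 10/27, and the value is -4·(10/27) + (13)·(17/27) = 181/27.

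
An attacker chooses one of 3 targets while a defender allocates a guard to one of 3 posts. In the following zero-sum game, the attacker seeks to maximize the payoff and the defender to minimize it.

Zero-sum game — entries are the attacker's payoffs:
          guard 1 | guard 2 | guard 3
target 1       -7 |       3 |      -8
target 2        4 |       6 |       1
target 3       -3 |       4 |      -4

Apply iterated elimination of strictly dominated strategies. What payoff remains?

Row target 3 is strictly dominated by row target 2 (4>-3, 6>4, 1>-4); eliminate target 3.
Row target 1 is strictly dominated by row target 2 (4>-7, 6>3, 1>-8); eliminate target 1.
Column guard 2 is strictly dominated by guard 1 for the defender (4<6); eliminate guard 2.
Column guard 1 is strictly dominated by guard 3 for the defender (1<4); eliminate guard 1.
Only (target 2, guard 3) remains, with payoff 1.

1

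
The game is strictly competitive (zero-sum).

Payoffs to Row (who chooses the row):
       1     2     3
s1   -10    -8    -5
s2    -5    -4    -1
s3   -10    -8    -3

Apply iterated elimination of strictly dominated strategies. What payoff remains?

Column 2 is strictly dominated by 1 for Column (-10<-8, -5<-4, -10<-8); eliminate 2.
Column 3 is strictly dominated by 1 for Column (-10<-5, -5<-1, -10<-3); eliminate 3.
Row s1 is strictly dominated by row s2 (-5>-10); eliminate s1.
Row s3 is strictly dominated by row s2 (-5>-10); eliminate s3.
Only (s2, 1) remains, with payoff -5.

-5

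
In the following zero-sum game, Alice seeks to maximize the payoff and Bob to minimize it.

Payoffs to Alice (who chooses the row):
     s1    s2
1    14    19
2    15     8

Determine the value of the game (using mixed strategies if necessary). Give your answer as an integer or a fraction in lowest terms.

Row minima are 14 and 8, so Alice's maximin is 14; column maxima are 15 and 19, so Bob's minimax is 15. These differ, so the equilibrium is in mixed strategies.
Let Alice play 1 with probability p. Bob is indifferent when 14p + 15(1−p) = 19p + 8(1−p), giving p = 7/12.
Let Bob play s1 with probability q. Alice is indifferent when 14q + 19(1−q) = 15q + 8(1−q), giving q = 11/12.
The value is 14·(11/12) + (19)·(1/12) = 173/12.

173/12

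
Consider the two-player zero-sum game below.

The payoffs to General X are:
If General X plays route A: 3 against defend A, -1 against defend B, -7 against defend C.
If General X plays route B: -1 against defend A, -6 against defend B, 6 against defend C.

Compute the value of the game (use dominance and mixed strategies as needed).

Column defend A is strictly dominated by defend B for General Y (it gives General X more in every row).
The remaining 2×2 game on (route A, route B) × (defend B, defend C) has no saddle point. Let General X play route A with probability p; indifference gives −p − 6(1−p) = −7p + 6(1−p), so p = 2/3.
Similarly General Y's optimal q on defend B is 13/18, and the value is -1·(13/18) + (-7)·(5/18) = -8/3.

-8/3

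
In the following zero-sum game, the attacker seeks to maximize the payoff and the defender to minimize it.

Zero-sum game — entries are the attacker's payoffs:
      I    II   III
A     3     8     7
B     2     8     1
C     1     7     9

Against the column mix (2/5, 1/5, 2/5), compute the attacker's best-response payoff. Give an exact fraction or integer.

A: (3)·(2/5) + (8)·(1/5) + (7)·(2/5) = 28/5.
B: (2)·(2/5) + (8)·(1/5) + (1)·(2/5) = 14/5.
C: (1)·(2/5) + (7)·(1/5) + (9)·(2/5) = 27/5.
The best pure response is A with expected payoff 28/5.

28/5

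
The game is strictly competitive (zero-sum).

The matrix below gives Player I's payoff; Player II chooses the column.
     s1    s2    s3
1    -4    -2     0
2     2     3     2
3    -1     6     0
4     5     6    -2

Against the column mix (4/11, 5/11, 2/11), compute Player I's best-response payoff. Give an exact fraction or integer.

1: (-4)·(4/11) + (-2)·(5/11) + (0)·(2/11) = -26/11.
2: (2)·(4/11) + (3)·(5/11) + (2)·(2/11) = 27/11.
3: (-1)·(4/11) + (6)·(5/11) + (0)·(2/11) = 26/11.
4: (5)·(4/11) + (6)·(5/11) + (-2)·(2/11) = 46/11.
The best pure response is 4 with expected payoff 46/11.

46/11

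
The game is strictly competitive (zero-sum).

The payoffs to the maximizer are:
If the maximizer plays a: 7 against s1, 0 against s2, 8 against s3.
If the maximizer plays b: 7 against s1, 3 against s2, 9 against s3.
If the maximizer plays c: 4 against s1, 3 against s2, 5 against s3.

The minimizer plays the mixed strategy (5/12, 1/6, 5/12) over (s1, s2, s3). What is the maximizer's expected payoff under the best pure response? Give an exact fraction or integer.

43/6

a: (7)·(5/12) + (0)·(1/6) + (8)·(5/12) = 25/4.
b: (7)·(5/12) + (3)·(1/6) + (9)·(5/12) = 43/6.
c: (4)·(5/12) + (3)·(1/6) + (5)·(5/12) = 17/4.
The best pure response is b with expected payoff 43/6.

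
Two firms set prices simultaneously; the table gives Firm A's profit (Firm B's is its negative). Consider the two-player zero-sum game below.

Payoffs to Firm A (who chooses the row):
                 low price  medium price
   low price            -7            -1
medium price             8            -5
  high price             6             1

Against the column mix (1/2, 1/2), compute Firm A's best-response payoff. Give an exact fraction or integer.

7/2

low price: (-7)·(1/2) + (-1)·(1/2) = -4.
medium price: (8)·(1/2) + (-5)·(1/2) = 3/2.
high price: (6)·(1/2) + (1)·(1/2) = 7/2.
The best pure response is high price with expected payoff 7/2.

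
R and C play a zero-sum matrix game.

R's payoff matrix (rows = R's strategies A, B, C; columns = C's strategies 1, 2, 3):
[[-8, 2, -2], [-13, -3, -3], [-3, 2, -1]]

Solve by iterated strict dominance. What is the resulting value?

Column 3 is strictly dominated by 1 for C (-8<-2, -13<-3, -3<-1); eliminate 3.
Column 2 is strictly dominated by 1 for C (-8<2, -13<-3, -3<2); eliminate 2.
Row B is strictly dominated by row A (-8>-13); eliminate B.
Row A is strictly dominated by row C (-3>-8); eliminate A.
Only (C, 1) remains, with payoff -3.

-3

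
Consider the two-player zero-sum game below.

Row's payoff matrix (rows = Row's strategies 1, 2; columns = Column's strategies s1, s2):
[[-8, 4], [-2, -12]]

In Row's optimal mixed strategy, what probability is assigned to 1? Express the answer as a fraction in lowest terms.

Row minima are -8 and -12, so Row's maximin is -8; column maxima are -2 and 4, so Column's minimax is -2. These differ, so the equilibrium is in mixed strategies.
Let Row play 1 with probability p. Column is indifferent when −8p − 2(1−p) = 4p − 12(1−p), giving p = 5/11.

5/11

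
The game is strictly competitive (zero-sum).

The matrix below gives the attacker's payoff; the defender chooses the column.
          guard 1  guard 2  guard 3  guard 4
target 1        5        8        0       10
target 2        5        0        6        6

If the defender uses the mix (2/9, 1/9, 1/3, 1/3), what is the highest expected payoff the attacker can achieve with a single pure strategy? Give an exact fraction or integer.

target 1: (5)·(2/9) + (8)·(1/9) + (0)·(1/3) + (10)·(1/3) = 16/3.
target 2: (5)·(2/9) + (0)·(1/9) + (6)·(1/3) + (6)·(1/3) = 46/9.
The best pure response is target 1 with expected payoff 16/3.

16/3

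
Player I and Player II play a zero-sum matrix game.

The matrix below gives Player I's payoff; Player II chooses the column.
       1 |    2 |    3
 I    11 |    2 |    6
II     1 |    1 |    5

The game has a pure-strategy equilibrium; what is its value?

Row minima: 2, 1 → Player I's maximin is 2.
Column maxima: 11, 2, 6 → Player II's minimax is 2.
They coincide at (I, 2), so the value is 2.

2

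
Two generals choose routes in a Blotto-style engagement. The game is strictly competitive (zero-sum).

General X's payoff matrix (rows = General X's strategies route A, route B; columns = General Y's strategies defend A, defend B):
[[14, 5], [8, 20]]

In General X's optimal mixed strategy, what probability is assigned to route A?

Row minima are 5 and 8, so General X's maximin is 8; column maxima are 14 and 20, so General Y's minimax is 14. These differ, so the equilibrium is in mixed strategies.
Let General X play route A with probability p. General Y is indifferent when 14p + 8(1−p) = 5p + 20(1−p), giving p = 4/7.

4/7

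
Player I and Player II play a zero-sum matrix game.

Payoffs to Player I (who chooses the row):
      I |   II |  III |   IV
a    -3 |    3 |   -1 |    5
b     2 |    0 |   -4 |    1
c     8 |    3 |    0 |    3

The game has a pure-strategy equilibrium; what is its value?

Row minima: -3, -4, 0 → Player I's maximin is 0.
Column maxima: 8, 3, 0, 5 → Player II's minimax is 0.
They coincide at (c, III), so the value is 0.

0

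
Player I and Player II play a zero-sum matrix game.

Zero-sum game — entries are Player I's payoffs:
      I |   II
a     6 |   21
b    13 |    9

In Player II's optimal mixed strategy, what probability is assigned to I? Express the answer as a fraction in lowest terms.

Row minima are 6 and 9, so Player I's maximin is 9; column maxima are 13 and 21, so Player II's minimax is 13. These differ, so the equilibrium is in mixed strategies.
Let Player II play I with probability q. Player I is indifferent when 6q + 21(1−q) = 13q + 9(1−q), giving q = 12/19.

12/19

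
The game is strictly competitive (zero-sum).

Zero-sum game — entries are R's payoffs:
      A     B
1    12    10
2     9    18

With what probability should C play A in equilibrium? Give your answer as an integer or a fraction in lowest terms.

8/11

Row minima are 10 and 9, so R's maximin is 10; column maxima are 12 and 18, so C's minimax is 12. These differ, so the equilibrium is in mixed strategies.
Let C play A with probability q. R is indifferent when 12q + 10(1−q) = 9q + 18(1−q), giving q = 8/11.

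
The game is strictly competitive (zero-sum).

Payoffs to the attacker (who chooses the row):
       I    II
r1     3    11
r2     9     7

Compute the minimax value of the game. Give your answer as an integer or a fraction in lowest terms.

Row minima are 3 and 7, so the attacker's maximin is 7; column maxima are 9 and 11, so the defender's minimax is 9. These differ, so the equilibrium is in mixed strategies.
Let the attacker play r1 with probability p. The defender is indifferent when 3p + 9(1−p) = 11p + 7(1−p), giving p = 1/5.
Let the defender play I with probability q. The attacker is indifferent when 3q + 11(1−q) = 9q + 7(1−q), giving q = 2/5.
The value is 3·(2/5) + (11)·(3/5) = 39/5.

39/5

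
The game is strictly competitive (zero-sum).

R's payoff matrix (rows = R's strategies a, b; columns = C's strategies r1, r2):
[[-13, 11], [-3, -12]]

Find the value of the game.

-63/11

Row minima are -13 and -12, so R's maximin is -12; column maxima are -3 and 11, so C's minimax is -3. These differ, so the equilibrium is in mixed strategies.
Let R play a with probability p. C is indifferent when −13p − 3(1−p) = 11p − 12(1−p), giving p = 3/11.
Let C play r1 with probability q. R is indifferent when −13q + 11(1−q) = −3q − 12(1−q), giving q = 23/33.
The value is -13·(23/33) + (11)·(10/33) = -63/11.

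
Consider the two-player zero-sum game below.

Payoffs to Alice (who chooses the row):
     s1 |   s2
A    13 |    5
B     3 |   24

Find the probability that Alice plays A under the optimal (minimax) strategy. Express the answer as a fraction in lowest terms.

Row minima are 5 and 3, so Alice's maximin is 5; column maxima are 13 and 24, so Bob's minimax is 13. These differ, so the equilibrium is in mixed strategies.
Let Alice play A with probability p. Bob is indifferent when 13p + 3(1−p) = 5p + 24(1−p), giving p = 21/29.

21/29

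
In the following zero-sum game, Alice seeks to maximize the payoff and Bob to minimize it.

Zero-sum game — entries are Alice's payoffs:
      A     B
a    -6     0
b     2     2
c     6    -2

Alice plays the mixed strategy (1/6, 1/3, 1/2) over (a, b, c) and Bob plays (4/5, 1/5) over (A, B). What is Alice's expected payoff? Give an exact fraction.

Against (4/5, 1/5), each row's expected payoff is a: -24/5; b: 2; c: 22/5.
Taking the (1/6, 1/3, 1/2)-weighted average: (1/6)·(-24/5) + (1/3)·(2) + (1/2)·(22/5) = 31/15.

31/15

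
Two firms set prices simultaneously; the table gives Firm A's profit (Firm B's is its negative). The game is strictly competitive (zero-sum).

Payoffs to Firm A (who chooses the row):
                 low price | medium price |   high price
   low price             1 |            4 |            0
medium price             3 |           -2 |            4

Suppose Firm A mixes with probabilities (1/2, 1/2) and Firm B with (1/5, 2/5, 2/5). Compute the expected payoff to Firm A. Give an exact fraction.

8/5

Against (1/5, 2/5, 2/5), each row's expected payoff is low price: 9/5; medium price: 7/5.
Taking the (1/2, 1/2)-weighted average: (1/2)·(9/5) + (1/2)·(7/5) = 8/5.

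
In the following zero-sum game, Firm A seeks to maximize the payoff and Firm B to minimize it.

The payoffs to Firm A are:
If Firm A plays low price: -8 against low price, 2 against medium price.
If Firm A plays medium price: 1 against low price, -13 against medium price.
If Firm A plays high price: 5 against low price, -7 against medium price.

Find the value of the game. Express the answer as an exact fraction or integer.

Row medium price is strictly dominated by row high price, so Firm A never plays it.
The remaining 2×2 game on (low price, high price) × (low price, medium price) has no saddle point. Let Firm A play low price with probability p; indifference gives −8p + 5(1−p) = 2p − 7(1−p), so p = 6/11.
Similarly Firm B's optimal q on low price is 9/22, and the value is -8·(9/22) + (2)·(13/22) = -23/11.

-23/11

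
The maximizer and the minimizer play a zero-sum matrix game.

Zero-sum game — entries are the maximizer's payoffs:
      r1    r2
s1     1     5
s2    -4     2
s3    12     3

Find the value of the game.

Row s2 is strictly dominated by row s1, so the maximizer never plays it.
The remaining 2×2 game on (s1, s3) × (r1, r2) has no saddle point. Let the maximizer play s1 with probability p; indifference gives p + 12(1−p) = 5p + 3(1−p), so p = 9/13.
Similarly the minimizer's optimal q on r1 is 2/13, and the value is 1·(2/13) + (5)·(11/13) = 57/13.

57/13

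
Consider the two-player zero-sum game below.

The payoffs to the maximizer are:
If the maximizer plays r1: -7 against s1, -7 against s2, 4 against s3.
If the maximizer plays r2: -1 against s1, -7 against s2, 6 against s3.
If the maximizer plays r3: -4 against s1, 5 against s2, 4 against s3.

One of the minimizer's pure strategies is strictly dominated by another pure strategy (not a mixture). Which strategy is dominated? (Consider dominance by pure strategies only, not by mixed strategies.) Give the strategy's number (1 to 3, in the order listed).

The minimizer prefers columns that give the maximizer less. Compare s3 with s1: -7 < 4, -1 < 6, -4 < 4.
So s1 strictly dominates s3 for the minimizer; s3 is strictly dominated.

3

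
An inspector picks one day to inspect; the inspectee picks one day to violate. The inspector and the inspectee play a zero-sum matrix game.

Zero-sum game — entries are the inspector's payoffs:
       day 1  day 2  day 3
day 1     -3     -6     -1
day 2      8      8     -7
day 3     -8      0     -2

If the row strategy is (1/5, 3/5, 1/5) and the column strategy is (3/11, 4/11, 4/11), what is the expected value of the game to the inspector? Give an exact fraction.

3/11

Against (3/11, 4/11, 4/11), each row's expected payoff is day 1: -37/11; day 2: 28/11; day 3: -32/11.
Taking the (1/5, 3/5, 1/5)-weighted average: (1/5)·(-37/11) + (3/5)·(28/11) + (1/5)·(-32/11) = 3/11.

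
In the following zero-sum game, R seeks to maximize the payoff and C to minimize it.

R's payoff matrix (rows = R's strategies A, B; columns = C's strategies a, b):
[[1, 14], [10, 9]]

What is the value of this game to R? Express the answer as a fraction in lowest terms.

Row minima are 1 and 9, so R's maximin is 9; column maxima are 10 and 14, so C's minimax is 10. These differ, so the equilibrium is in mixed strategies.
Let R play A with probability p. C is indifferent when p + 10(1−p) = 14p + 9(1−p), giving p = 1/14.
Let C play a with probability q. R is indifferent when q + 14(1−q) = 10q + 9(1−q), giving q = 5/14.
The value is 1·(5/14) + (14)·(9/14) = 131/14.

131/14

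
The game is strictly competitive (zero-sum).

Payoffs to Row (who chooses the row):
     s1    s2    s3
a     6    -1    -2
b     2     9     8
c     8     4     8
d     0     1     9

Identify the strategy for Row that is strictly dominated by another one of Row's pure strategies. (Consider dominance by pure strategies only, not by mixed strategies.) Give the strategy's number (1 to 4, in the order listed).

1

Compare a with c: 8 > 6, 4 > -1, 8 > -2.
So c strictly dominates a for Row; a is strictly dominated.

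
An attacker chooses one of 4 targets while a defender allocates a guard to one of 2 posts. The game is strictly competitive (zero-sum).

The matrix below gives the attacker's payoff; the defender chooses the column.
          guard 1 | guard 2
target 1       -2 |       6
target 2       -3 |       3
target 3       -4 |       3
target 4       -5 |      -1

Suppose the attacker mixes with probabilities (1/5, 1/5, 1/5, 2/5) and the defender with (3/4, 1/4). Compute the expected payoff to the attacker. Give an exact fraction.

Against (3/4, 1/4), each row's expected payoff is target 1: 0; target 2: -3/2; target 3: -9/4; target 4: -4.
Taking the (1/5, 1/5, 1/5, 2/5)-weighted average: (1/5)·(0) + (1/5)·(-3/2) + (1/5)·(-9/4) + (2/5)·(-4) = -47/20.

-47/20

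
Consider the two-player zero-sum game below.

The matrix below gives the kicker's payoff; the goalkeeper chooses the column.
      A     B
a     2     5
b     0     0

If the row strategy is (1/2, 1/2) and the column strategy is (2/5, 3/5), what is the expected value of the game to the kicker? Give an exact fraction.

19/10

Against (2/5, 3/5), each row's expected payoff is a: 19/5; b: 0.
Taking the (1/2, 1/2)-weighted average: (1/2)·(19/5) + (1/2)·(0) = 19/10.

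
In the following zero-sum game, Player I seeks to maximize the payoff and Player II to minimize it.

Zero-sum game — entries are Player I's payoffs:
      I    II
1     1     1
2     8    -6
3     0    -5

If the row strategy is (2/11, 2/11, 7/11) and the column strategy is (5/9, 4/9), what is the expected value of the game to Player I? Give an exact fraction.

Against (5/9, 4/9), each row's expected payoff is 1: 1; 2: 16/9; 3: -20/9.
Taking the (2/11, 2/11, 7/11)-weighted average: (2/11)·(1) + (2/11)·(16/9) + (7/11)·(-20/9) = -10/11.

-10/11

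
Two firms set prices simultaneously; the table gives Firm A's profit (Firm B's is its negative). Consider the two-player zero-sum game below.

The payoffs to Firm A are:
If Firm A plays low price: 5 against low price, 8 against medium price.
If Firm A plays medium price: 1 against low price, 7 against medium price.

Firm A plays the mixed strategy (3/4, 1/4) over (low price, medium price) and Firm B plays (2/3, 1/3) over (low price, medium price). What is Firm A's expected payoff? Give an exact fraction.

Against (2/3, 1/3), each row's expected payoff is low price: 6; medium price: 3.
Taking the (3/4, 1/4)-weighted average: (3/4)·(6) + (1/4)·(3) = 21/4.

21/4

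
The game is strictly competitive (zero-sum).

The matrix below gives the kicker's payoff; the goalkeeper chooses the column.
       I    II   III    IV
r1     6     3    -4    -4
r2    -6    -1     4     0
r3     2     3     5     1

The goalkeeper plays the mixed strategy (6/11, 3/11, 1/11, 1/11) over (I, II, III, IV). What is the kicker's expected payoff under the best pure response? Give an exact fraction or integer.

r1: (6)·(6/11) + (3)·(3/11) + (-4)·(1/11) + (-4)·(1/11) = 37/11.
r2: (-6)·(6/11) + (-1)·(3/11) + (4)·(1/11) + (0)·(1/11) = -35/11.
r3: (2)·(6/11) + (3)·(3/11) + (5)·(1/11) + (1)·(1/11) = 27/11.
The best pure response is r1 with expected payoff 37/11.

37/11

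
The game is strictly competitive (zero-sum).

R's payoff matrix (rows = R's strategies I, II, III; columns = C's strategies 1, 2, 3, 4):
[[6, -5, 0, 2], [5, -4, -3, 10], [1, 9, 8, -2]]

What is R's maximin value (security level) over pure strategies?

-2

The worst-case payoff for each row is I: -5, II: -4, III: -2.
The best of these is -2.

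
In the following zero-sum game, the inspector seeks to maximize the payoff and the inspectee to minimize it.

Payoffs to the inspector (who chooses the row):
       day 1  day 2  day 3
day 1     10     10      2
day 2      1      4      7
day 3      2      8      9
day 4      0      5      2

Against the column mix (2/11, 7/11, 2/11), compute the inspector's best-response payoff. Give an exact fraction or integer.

day 1: (10)·(2/11) + (10)·(7/11) + (2)·(2/11) = 94/11.
day 2: (1)·(2/11) + (4)·(7/11) + (7)·(2/11) = 4.
day 3: (2)·(2/11) + (8)·(7/11) + (9)·(2/11) = 78/11.
day 4: (0)·(2/11) + (5)·(7/11) + (2)·(2/11) = 39/11.
The best pure response is day 1 with expected payoff 94/11.

94/11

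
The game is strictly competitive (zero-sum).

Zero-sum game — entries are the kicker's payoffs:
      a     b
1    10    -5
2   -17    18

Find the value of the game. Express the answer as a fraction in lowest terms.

Row minima are -5 and -17, so the kicker's maximin is -5; column maxima are 10 and 18, so the goalkeeper's minimax is 10. These differ, so the equilibrium is in mixed strategies.
Let the kicker play 1 with probability p. The goalkeeper is indifferent when 10p − 17(1−p) = −5p + 18(1−p), giving p = 7/10.
Let the goalkeeper play a with probability q. The kicker is indifferent when 10q − 5(1−q) = −17q + 18(1−q), giving q = 23/50.
The value is 10·(23/50) + (-5)·(27/50) = 19/10.

19/10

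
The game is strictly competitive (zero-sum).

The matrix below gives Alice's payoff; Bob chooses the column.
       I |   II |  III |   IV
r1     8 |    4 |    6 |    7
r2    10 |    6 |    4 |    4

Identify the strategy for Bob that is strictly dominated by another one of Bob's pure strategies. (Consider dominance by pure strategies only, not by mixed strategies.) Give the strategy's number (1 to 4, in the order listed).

Bob prefers columns that give Alice less. Compare I with II: 4 < 8, 6 < 10.
So II strictly dominates I for Bob; I is strictly dominated.

1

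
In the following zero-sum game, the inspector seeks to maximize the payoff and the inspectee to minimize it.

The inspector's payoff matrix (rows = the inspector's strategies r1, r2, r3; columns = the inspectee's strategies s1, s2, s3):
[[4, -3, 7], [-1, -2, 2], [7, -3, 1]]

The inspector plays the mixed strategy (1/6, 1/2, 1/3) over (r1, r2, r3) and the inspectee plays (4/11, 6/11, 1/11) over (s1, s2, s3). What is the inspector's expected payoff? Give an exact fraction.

Against (4/11, 6/11, 1/11), each row's expected payoff is r1: 5/11; r2: -14/11; r3: 1.
Taking the (1/6, 1/2, 1/3)-weighted average: (1/6)·(5/11) + (1/2)·(-14/11) + (1/3)·(1) = -5/22.

-5/22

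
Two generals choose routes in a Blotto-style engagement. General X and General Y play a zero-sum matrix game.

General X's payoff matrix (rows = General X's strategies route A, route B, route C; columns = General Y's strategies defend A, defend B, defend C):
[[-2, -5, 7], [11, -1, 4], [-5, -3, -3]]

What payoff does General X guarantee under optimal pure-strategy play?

-1

Row minima: -5, -1, -5 → General X's maximin is -1.
Column maxima: 11, -1, 7 → General Y's minimax is -1.
They coincide at (route B, defend B), so the value is -1.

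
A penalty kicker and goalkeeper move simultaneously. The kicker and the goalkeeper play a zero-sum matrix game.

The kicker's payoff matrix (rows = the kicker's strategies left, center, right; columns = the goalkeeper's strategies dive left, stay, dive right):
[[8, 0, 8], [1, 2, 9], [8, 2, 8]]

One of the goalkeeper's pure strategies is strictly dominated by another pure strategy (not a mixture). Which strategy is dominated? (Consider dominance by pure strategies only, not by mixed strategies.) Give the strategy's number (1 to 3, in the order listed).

The goalkeeper prefers columns that give the kicker less. Compare dive right with stay: 0 < 8, 2 < 9, 2 < 8.
So stay strictly dominates dive right for the goalkeeper; dive right is strictly dominated.

3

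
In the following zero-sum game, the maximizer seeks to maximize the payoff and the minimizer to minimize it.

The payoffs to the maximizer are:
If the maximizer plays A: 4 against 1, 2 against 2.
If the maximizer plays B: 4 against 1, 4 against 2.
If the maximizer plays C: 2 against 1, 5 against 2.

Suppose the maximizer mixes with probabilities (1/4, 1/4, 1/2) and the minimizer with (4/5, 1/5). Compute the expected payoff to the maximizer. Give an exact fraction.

Against (4/5, 1/5), each row's expected payoff is A: 18/5; B: 4; C: 13/5.
Taking the (1/4, 1/4, 1/2)-weighted average: (1/4)·(18/5) + (1/4)·(4) + (1/2)·(13/5) = 16/5.

16/5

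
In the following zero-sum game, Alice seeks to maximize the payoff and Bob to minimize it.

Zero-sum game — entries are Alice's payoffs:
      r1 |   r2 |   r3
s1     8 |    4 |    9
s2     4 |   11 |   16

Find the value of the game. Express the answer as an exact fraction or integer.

Column r3 is strictly dominated by r2 for Bob (it gives Alice more in every row).
The remaining 2×2 game on (s1, s2) × (r1, r2) has no saddle point. Let Alice play s1 with probability p; indifference gives 8p + 4(1−p) = 4p + 11(1−p), so p = 7/11.
Similarly Bob's optimal q on r1 is 7/11, and the value is 8·(7/11) + (4)·(4/11) = 72/11.

72/11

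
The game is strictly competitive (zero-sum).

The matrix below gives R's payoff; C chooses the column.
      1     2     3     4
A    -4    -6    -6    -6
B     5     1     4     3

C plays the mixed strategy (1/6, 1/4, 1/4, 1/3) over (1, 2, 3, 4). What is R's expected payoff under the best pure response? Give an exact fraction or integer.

A: (-4)·(1/6) + (-6)·(1/4) + (-6)·(1/4) + (-6)·(1/3) = -17/3.
B: (5)·(1/6) + (1)·(1/4) + (4)·(1/4) + (3)·(1/3) = 37/12.
The best pure response is B with expected payoff 37/12.

37/12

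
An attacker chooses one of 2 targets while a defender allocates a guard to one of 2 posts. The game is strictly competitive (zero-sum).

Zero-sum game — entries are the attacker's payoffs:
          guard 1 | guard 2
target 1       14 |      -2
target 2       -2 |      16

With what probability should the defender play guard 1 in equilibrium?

Row minima are -2 and -2, so the attacker's maximin is -2; column maxima are 14 and 16, so the defender's minimax is 14. These differ, so the equilibrium is in mixed strategies.
Let the defender play guard 1 with probability q. The attacker is indifferent when 14q − 2(1−q) = −2q + 16(1−q), giving q = 9/17.

9/17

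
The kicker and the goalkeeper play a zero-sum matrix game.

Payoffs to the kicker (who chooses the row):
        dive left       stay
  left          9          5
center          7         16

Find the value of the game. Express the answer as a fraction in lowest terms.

109/13

Row minima are 5 and 7, so the kicker's maximin is 7; column maxima are 9 and 16, so the goalkeeper's minimax is 9. These differ, so the equilibrium is in mixed strategies.
Let the kicker play left with probability p. The goalkeeper is indifferent when 9p + 7(1−p) = 5p + 16(1−p), giving p = 9/13.
Let the goalkeeper play dive left with probability q. The kicker is indifferent when 9q + 5(1−q) = 7q + 16(1−q), giving q = 11/13.
The value is 9·(11/13) + (5)·(2/13) = 109/13.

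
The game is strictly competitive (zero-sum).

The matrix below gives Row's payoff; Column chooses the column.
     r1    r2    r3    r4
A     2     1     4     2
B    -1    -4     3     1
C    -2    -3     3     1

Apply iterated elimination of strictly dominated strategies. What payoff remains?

Column r4 is strictly dominated by r2 for Column (1<2, -4<1, -3<1); eliminate r4.
Row C is strictly dominated by row A (2>-2, 1>-3, 4>3); eliminate C.
Column r3 is strictly dominated by r1 for Column (2<4, -1<3); eliminate r3.
Column r1 is strictly dominated by r2 for Column (1<2, -4<-1); eliminate r1.
Row B is strictly dominated by row A (1>-4); eliminate B.
Only (A, r2) remains, with payoff 1.

1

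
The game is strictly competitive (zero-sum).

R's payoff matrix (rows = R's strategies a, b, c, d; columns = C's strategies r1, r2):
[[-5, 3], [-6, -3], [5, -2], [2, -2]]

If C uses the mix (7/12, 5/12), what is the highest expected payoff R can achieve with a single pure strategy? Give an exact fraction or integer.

25/12

a: (-5)·(7/12) + (3)·(5/12) = -5/3.
b: (-6)·(7/12) + (-3)·(5/12) = -19/4.
c: (5)·(7/12) + (-2)·(5/12) = 25/12.
d: (2)·(7/12) + (-2)·(5/12) = 1/3.
The best pure response is c with expected payoff 25/12.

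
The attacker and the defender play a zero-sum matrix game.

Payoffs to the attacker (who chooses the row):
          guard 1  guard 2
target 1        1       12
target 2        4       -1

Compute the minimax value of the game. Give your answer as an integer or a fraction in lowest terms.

Row minima are 1 and -1, so the attacker's maximin is 1; column maxima are 4 and 12, so the defender's minimax is 4. These differ, so the equilibrium is in mixed strategies.
Let the attacker play target 1 with probability p. The defender is indifferent when p + 4(1−p) = 12p − (1−p), giving p = 5/16.
Let the defender play guard 1 with probability q. The attacker is indifferent when q + 12(1−q) = 4q − (1−q), giving q = 13/16.
The value is 1·(13/16) + (12)·(3/16) = 49/16.

49/16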